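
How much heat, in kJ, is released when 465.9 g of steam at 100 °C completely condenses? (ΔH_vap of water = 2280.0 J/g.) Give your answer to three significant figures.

q = 1060 kJ

q = m × ΔH_vap = 465.9 × 2280.0 = 1062000 J = 1060 kJ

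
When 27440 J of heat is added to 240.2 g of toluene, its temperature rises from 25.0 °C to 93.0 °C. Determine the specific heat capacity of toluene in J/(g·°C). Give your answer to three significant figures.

c = q / (m ΔT) = 27440 / (240.2 × 68.0)
c = 27440 / 16333.6 = 1.68 J/(g·°C)

c = 1.68 J/(g·°C)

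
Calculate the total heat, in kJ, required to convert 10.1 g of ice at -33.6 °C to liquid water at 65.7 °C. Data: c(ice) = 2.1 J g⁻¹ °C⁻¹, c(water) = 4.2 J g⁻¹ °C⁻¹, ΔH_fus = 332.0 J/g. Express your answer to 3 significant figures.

q1 (heat ice -33.6→0.0 °C): 10.1 × 2.1 × 33.6 = 713 J
q2 (melt at 0 °C): 10.1 × 332.0 = 3353 J
q3 (heat water 0.0→65.7 °C): 10.1 × 4.2 × 65.7 = 2787 J
Total: 713 + 3353 + 2787 = 6853 J = 6.85 kJ

q = 6.85 kJ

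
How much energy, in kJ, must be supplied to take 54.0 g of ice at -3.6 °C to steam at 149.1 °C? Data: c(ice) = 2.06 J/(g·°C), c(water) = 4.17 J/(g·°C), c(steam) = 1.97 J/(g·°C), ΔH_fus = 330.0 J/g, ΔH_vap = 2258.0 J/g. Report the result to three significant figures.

q = 168 kJ

q1 (heat ice -3.6→0.0 °C): 54.0 × 2.06 × 3.6 = 400 J
q2 (melt at 0 °C): 54.0 × 330.0 = 17820 J
q3 (heat water 0.0→100.0 °C): 54.0 × 4.17 × 100.0 = 22518 J
q4 (vaporize at 100 °C): 54.0 × 2258.0 = 121932 J
q5 (heat steam 100.0→149.1 °C): 54.0 × 1.97 × 49.1 = 5223 J
Total: 400 + 17820 + 22518 + 121932 + 5223 = 167893 J = 168 kJ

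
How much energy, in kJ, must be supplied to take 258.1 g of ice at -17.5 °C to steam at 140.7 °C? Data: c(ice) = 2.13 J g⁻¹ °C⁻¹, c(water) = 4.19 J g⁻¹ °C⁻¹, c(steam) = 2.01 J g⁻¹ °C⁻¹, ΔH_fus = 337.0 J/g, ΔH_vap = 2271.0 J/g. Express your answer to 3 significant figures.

q1 (heat ice -17.5→0.0 °C): 258.1 × 2.13 × 17.5 = 9621 J
q2 (melt at 0 °C): 258.1 × 337.0 = 86980 J
q3 (heat water 0.0→100.0 °C): 258.1 × 4.19 × 100.0 = 108144 J
q4 (vaporize at 100 °C): 258.1 × 2271.0 = 586145 J
q5 (heat steam 100.0→140.7 °C): 258.1 × 2.01 × 40.7 = 21114 J
Total: 9621 + 86980 + 108144 + 586145 + 21114 = 812004 J = 812 kJ

q = 812 kJ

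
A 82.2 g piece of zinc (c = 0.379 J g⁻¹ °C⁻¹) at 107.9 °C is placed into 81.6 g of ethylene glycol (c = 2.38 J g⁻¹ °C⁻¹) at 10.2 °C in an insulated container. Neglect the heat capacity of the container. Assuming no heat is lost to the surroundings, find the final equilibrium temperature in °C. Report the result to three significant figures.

T_f = 23.7 °C

Heat lost by zinc = heat gained by ethylene glycol.
(82.2)(0.379)(107.9 − T) = (81.6)(2.38)(T − 10.2)
31.1538 (107.9 − T) = 194.208 (T − 10.2)
3361.5 − 31.1538 T = 194.208 T − 1980.9
5342.4 = 225.3618 T
T = 23.71 °C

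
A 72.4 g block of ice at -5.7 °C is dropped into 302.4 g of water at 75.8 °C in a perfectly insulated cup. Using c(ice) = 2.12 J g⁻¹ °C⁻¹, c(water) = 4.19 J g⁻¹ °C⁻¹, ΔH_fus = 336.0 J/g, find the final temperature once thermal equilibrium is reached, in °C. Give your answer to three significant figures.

Heat to bring ice to 0 °C and melt it: q₁ = 72.4×2.12×5.7 + 72.4×336.0 = 25201 J
Heat the water can supply cooling to 0 °C: 302.4×4.19×75.8 = 96042.8 J > q₁, so all ice melts.
Energy balance: 302.4×4.19×(75.8 − T) = 25201 + 72.4×4.19×(T − 0)
1267.056(75.8 − T) = 25201 + 303.356 T
96042.8 − 25201 = 1570.412 T
T = 70841.8 / 1570.412 = 45.11 °C

T_f = 45.1 °C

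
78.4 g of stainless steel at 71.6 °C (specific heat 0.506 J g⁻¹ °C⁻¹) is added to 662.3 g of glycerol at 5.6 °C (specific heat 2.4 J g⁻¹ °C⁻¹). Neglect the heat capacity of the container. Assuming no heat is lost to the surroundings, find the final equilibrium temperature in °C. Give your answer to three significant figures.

Heat lost by stainless steel = heat gained by glycerol.
(78.4)(0.506)(71.6 − T) = (662.3)(2.4)(T − 5.6)
39.6704 (71.6 − T) = 1589.52 (T − 5.6)
2840.4 − 39.6704 T = 1589.52 T − 8901.3
11741.7 = 1629.1904 T
T = 7.207 °C

T_f = 7.21 °C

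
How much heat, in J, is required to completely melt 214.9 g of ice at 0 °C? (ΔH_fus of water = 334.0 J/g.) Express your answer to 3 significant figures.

q = 71800 J

q = m × ΔH_fus = 214.9 × 334.0 = 71780 J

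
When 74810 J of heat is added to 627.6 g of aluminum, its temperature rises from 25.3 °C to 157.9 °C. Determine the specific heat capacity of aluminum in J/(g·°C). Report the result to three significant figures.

c = 0.899 J/(g·°C)

c = q / (m ΔT) = 74810 / (627.6 × 132.6)
c = 74810 / 83219.76 = 0.899 J/(g·°C)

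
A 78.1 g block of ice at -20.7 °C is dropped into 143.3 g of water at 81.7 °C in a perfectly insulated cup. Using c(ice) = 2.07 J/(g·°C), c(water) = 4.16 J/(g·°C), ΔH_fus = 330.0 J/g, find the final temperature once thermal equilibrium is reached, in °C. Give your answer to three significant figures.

T_f = 21.3 °C

Heat to bring ice to 0 °C and melt it: q₁ = 78.1×2.07×20.7 + 78.1×330.0 = 29120 J
Heat the water can supply cooling to 0 °C: 143.3×4.16×81.7 = 48703.7 J > q₁, so all ice melts.
Energy balance: 143.3×4.16×(81.7 − T) = 29120 + 78.1×4.16×(T − 0)
596.128(81.7 − T) = 29120 + 324.896 T
48703.7 − 29120 = 921.024 T
T = 19583.7 / 921.024 = 21.26 °C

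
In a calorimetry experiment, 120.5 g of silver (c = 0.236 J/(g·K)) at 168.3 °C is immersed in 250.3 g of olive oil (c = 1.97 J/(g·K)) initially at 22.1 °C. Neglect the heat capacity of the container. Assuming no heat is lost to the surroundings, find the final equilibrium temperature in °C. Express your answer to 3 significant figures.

T_f = 30.1 °C

Heat lost by silver = heat gained by olive oil.
(120.5)(0.236)(168.3 − T) = (250.3)(1.97)(T − 22.1)
28.438 (168.3 − T) = 493.091 (T − 22.1)
4786.1 − 28.438 T = 493.091 T − 10897
15683.1 = 521.529 T
T = 30.07 °C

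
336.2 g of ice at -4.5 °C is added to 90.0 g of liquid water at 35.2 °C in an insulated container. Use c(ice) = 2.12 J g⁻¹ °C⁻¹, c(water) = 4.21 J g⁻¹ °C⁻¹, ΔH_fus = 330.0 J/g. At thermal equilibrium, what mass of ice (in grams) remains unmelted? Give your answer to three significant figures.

Heat to warm all ice to 0 °C: 336.2×2.12×4.5 = 3207.3 J
Heat released by water cooling to 0 °C: 90.0×4.21×35.2 = 13337 J
13337 J < 3207.3 + 336.2×330.0 = 114153.3 J, so not all ice melts; final T = 0 °C.
Heat left for melting: 13337 − 3207.3 = 10129.7 J
Mass melted = 10129.7 / 330.0 = 30.70 g
Ice remaining = 336.2 − 30.70 = 305.50 g

m_ice remaining = 306 g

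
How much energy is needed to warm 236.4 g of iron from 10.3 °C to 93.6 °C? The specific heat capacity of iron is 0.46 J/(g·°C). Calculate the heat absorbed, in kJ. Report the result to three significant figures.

q = m c ΔT = 236.4 × 0.46 × (93.6 − 10.3)
q = 236.4 × 0.46 × 83.3 = 9058 J = 9.06 kJ

q = 9.06 kJ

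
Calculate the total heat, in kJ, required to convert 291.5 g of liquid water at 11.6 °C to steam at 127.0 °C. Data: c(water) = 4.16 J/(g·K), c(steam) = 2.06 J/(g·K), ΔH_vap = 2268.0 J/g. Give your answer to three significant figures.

q = 785 kJ

q1 (heat water 11.6→100.0 °C): 291.5 × 4.16 × 88.4 = 107197 J
q2 (vaporize at 100 °C): 291.5 × 2268.0 = 661122 J
q3 (heat steam 100.0→127.0 °C): 291.5 × 2.06 × 27.0 = 16213 J
Total: 107197 + 661122 + 16213 = 784532 J = 785 kJ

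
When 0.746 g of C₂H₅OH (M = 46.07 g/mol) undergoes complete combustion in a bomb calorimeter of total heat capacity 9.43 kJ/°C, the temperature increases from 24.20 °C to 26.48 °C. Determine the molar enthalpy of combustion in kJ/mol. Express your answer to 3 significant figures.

ΔH = -1330 kJ/mol

ΔT = 26.48 − 24.20 = 2.28 °C
q_cal = C_cal × ΔT = 9.43 × 2.28 = 21.5004 kJ
n = 0.746 / 46.07 = 0.01619 mol
q_rxn = −q_cal = -21.5004 kJ
ΔH = -21.5004 / 0.01619 = -1328 kJ/mol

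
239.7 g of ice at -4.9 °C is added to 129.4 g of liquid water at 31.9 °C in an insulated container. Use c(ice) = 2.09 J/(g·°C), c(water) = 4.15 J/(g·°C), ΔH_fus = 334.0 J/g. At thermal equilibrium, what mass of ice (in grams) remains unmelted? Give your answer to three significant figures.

m_ice remaining = 196 g

Heat to warm all ice to 0 °C: 239.7×2.09×4.9 = 2454.8 J
Heat released by water cooling to 0 °C: 129.4×4.15×31.9 = 17131 J
17131 J < 2454.8 + 239.7×334.0 = 82514.6 J, so not all ice melts; final T = 0 °C.
Heat left for melting: 17131 − 2454.8 = 14676.2 J
Mass melted = 14676.2 / 334.0 = 43.94 g
Ice remaining = 239.7 − 43.94 = 195.76 g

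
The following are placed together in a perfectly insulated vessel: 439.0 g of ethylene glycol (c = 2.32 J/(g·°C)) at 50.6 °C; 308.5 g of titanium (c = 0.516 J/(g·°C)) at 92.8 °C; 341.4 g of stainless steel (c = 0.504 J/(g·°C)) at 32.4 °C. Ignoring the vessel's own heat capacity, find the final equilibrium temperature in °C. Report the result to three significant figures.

T_f = 53.3 °C

Σ mᵢcᵢ(T − Tᵢ) = 0  ⇒  T = Σ mᵢcᵢTᵢ / Σ mᵢcᵢ
Σ mᵢcᵢ = 439.0×2.32 + 308.5×0.516 + 341.4×0.504 = 1349.7316
Σ mᵢcᵢTᵢ = 1018.48×50.6 + 159.186×92.8 + 172.0656×32.4 = 71882
T = 71882 / 1349.7316 = 53.26 °C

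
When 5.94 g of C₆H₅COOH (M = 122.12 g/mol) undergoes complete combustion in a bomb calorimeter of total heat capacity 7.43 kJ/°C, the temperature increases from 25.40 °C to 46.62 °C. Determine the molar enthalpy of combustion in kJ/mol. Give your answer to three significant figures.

ΔT = 46.62 − 25.40 = 21.22 °C
q_cal = C_cal × ΔT = 7.43 × 21.22 = 157.6646 kJ
n = 5.94 / 122.12 = 0.04864 mol
q_rxn = −q_cal = -157.6646 kJ
ΔH = -157.6646 / 0.04864 = -3241 kJ/mol

ΔH = -3240 kJ/mol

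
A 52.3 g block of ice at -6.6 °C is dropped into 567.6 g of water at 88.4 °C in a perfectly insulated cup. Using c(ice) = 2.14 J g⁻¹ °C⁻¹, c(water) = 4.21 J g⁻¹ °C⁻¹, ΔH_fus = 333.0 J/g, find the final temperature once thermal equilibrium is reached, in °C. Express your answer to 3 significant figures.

Heat to bring ice to 0 °C and melt it: q₁ = 52.3×2.14×6.6 + 52.3×333.0 = 18155 J
Heat the water can supply cooling to 0 °C: 567.6×4.21×88.4 = 211240 J > q₁, so all ice melts.
Energy balance: 567.6×4.21×(88.4 − T) = 18155 + 52.3×4.21×(T − 0)
2389.596(88.4 − T) = 18155 + 220.183 T
211240 − 18155 = 2609.779 T
T = 193085 / 2609.779 = 73.99 °C

T_f = 74.0 °C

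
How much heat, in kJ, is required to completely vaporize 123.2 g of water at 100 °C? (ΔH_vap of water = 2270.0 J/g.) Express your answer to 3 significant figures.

q = m × ΔH_vap = 123.2 × 2270.0 = 279700 J = 280 kJ

q = 280 kJ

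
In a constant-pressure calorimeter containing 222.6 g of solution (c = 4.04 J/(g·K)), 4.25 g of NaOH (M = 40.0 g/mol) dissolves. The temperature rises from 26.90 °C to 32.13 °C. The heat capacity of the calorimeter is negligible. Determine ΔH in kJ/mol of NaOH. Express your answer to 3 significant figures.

ΔH = -44.3 kJ/mol

|ΔT| = |32.13 − 26.90| = 5.23 °C
|q_surr| = (222.6 × 4.04) × 5.23 = 899.304 × 5.23 = 4703.4 J
n(NaOH) = 4.25 / 40.0 = 0.10625 mol
Temperature rose, so q_rxn = −|q_surr| = -4.7034 kJ
ΔH = q_rxn / n = -44.27 kJ/mol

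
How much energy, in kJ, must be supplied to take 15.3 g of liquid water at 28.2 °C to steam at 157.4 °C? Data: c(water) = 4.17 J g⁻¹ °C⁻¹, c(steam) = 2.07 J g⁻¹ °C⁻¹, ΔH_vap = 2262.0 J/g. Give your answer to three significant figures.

q = 41.0 kJ

q1 (heat water 28.2→100.0 °C): 15.3 × 4.17 × 71.8 = 4581 J
q2 (vaporize at 100 °C): 15.3 × 2262.0 = 34609 J
q3 (heat steam 100.0→157.4 °C): 15.3 × 2.07 × 57.4 = 1818 J
Total: 4581 + 34609 + 1818 = 41008 J = 41.0 kJ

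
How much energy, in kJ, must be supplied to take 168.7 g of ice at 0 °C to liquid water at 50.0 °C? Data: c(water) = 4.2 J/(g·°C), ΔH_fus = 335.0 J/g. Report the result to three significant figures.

q = 91.9 kJ

q1 (melt at 0 °C): 168.7 × 335.0 = 56515 J
q2 (heat water 0.0→50.0 °C): 168.7 × 4.2 × 50.0 = 35427 J
Total: 56515 + 35427 = 91942 J = 91.9 kJ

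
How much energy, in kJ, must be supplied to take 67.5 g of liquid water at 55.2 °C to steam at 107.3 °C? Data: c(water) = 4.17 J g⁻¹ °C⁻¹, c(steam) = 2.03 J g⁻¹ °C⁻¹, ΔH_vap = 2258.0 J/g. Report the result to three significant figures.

q = 166 kJ

q1 (heat water 55.2→100.0 °C): 67.5 × 4.17 × 44.8 = 12610 J
q2 (vaporize at 100 °C): 67.5 × 2258.0 = 152415 J
q3 (heat steam 100.0→107.3 °C): 67.5 × 2.03 × 7.3 = 1000 J
Total: 12610 + 152415 + 1000 = 166025 J = 166 kJ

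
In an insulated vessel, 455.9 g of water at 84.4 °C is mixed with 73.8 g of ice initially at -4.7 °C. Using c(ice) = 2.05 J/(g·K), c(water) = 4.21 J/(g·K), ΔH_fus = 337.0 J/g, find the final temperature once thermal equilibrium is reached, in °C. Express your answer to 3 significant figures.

Heat to bring ice to 0 °C and melt it: q₁ = 73.8×2.05×4.7 + 73.8×337.0 = 25582 J
Heat the water can supply cooling to 0 °C: 455.9×4.21×84.4 = 161992 J > q₁, so all ice melts.
Energy balance: 455.9×4.21×(84.4 − T) = 25582 + 73.8×4.21×(T − 0)
1919.339(84.4 − T) = 25582 + 310.698 T
161992 − 25582 = 2230.037 T
T = 136410 / 2230.037 = 61.17 °C

T_f = 61.2 °C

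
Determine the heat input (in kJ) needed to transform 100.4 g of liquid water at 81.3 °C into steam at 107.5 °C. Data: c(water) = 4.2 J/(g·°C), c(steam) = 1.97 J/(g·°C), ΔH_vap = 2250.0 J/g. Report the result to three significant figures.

q1 (heat water 81.3→100.0 °C): 100.4 × 4.2 × 18.7 = 7885 J
q2 (vaporize at 100 °C): 100.4 × 2250.0 = 225900 J
q3 (heat steam 100.0→107.5 °C): 100.4 × 1.97 × 7.5 = 1483 J
Total: 7885 + 225900 + 1483 = 235268 J = 235 kJ

q = 235 kJ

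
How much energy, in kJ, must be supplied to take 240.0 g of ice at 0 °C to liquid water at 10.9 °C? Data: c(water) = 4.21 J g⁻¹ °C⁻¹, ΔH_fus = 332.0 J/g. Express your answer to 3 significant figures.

q1 (melt at 0 °C): 240.0 × 332.0 = 79680 J
q2 (heat water 0.0→10.9 °C): 240.0 × 4.21 × 10.9 = 11013 J
Total: 79680 + 11013 = 90693 J = 90.7 kJ

q = 90.7 kJ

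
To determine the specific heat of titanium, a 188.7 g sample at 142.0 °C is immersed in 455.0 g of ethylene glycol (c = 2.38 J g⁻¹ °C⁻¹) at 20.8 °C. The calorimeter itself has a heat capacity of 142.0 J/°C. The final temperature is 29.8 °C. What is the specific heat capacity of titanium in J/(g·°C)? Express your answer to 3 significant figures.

q_gained = (455.0 × 2.38 + 142.0) × (29.8 − 20.8) = 11024 J
q_lost = 188.7 × c × (142.0 − 29.8) = 21172.14 c
Set equal: c = 11024 / 21172.14 = 0.521 J/(g·°C)

c = 0.521 J/(g·°C)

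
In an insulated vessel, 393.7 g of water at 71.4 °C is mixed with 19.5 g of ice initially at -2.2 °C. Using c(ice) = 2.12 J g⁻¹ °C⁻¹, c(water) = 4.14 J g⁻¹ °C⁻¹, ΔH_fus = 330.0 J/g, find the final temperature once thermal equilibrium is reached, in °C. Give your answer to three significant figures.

Heat to bring ice to 0 °C and melt it: q₁ = 19.5×2.12×2.2 + 19.5×330.0 = 6525.9 J
Heat the water can supply cooling to 0 °C: 393.7×4.14×71.4 = 116376 J > q₁, so all ice melts.
Energy balance: 393.7×4.14×(71.4 − T) = 6525.9 + 19.5×4.14×(T − 0)
1629.918(71.4 − T) = 6525.9 + 80.73 T
116376 − 6525.9 = 1710.648 T
T = 109850.1 / 1710.648 = 64.22 °C

T_f = 64.2 °C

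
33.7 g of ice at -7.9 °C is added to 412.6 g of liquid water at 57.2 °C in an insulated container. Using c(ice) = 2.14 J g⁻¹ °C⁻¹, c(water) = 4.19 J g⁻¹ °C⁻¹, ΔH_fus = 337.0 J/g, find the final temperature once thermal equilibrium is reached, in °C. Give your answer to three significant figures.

Heat to bring ice to 0 °C and melt it: q₁ = 33.7×2.14×7.9 + 33.7×337.0 = 11927 J
Heat the water can supply cooling to 0 °C: 412.6×4.19×57.2 = 98887.0 J > q₁, so all ice melts.
Energy balance: 412.6×4.19×(57.2 − T) = 11927 + 33.7×4.19×(T − 0)
1728.794(57.2 − T) = 11927 + 141.203 T
98887.0 − 11927 = 1869.997 T
T = 86960.0 / 1869.997 = 46.50 °C

T_f = 46.5 °C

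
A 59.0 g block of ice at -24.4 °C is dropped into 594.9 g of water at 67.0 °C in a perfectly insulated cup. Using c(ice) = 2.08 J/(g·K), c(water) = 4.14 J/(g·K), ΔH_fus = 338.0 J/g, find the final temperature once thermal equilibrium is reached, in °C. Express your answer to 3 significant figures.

Heat to bring ice to 0 °C and melt it: q₁ = 59.0×2.08×24.4 + 59.0×338.0 = 22936 J
Heat the water can supply cooling to 0 °C: 594.9×4.14×67.0 = 165013 J > q₁, so all ice melts.
Energy balance: 594.9×4.14×(67.0 − T) = 22936 + 59.0×4.14×(T − 0)
2462.886(67.0 − T) = 22936 + 244.26 T
165013 − 22936 = 2707.146 T
T = 142077 / 2707.146 = 52.48 °C

T_f = 52.5 °C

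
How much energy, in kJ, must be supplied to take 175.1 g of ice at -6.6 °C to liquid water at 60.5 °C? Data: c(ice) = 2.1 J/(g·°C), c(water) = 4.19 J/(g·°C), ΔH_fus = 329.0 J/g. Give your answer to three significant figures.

q = 104 kJ

q1 (heat ice -6.6→0.0 °C): 175.1 × 2.1 × 6.6 = 2427 J
q2 (melt at 0 °C): 175.1 × 329.0 = 57608 J
q3 (heat water 0.0→60.5 °C): 175.1 × 4.19 × 60.5 = 44387 J
Total: 2427 + 57608 + 44387 = 104422 J = 104 kJ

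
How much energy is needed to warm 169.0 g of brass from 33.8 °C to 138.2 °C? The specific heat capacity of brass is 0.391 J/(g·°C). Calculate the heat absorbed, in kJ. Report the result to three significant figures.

q = m c ΔT = 169.0 × 0.391 × (138.2 − 33.8)
q = 169.0 × 0.391 × 104.4 = 6899 J = 6.90 kJ

q = 6.90 kJ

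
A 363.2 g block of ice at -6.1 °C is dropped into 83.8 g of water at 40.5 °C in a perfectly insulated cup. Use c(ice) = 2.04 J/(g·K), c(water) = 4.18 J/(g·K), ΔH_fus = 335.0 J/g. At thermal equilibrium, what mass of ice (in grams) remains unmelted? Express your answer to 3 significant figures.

Heat to warm all ice to 0 °C: 363.2×2.04×6.1 = 4519.7 J
Heat released by water cooling to 0 °C: 83.8×4.18×40.5 = 14187 J
14187 J < 4519.7 + 363.2×335.0 = 126191.7 J, so not all ice melts; final T = 0 °C.
Heat left for melting: 14187 − 4519.7 = 9667.3 J
Mass melted = 9667.3 / 335.0 = 28.86 g
Ice remaining = 363.2 − 28.86 = 334.34 g

m_ice remaining = 334 g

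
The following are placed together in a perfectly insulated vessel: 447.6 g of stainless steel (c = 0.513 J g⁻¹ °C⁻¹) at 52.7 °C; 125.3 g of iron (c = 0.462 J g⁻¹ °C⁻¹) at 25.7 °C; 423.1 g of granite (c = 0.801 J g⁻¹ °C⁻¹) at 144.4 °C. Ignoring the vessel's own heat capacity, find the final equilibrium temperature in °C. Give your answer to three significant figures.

Σ mᵢcᵢ(T − Tᵢ) = 0  ⇒  T = Σ mᵢcᵢTᵢ / Σ mᵢcᵢ
Σ mᵢcᵢ = 447.6×0.513 + 125.3×0.462 + 423.1×0.801 = 626.4105
Σ mᵢcᵢTᵢ = 229.6188×52.7 + 57.8886×25.7 + 338.9031×144.4 = 62526
T = 62526 / 626.4105 = 99.82 °C

T_f = 99.8 °C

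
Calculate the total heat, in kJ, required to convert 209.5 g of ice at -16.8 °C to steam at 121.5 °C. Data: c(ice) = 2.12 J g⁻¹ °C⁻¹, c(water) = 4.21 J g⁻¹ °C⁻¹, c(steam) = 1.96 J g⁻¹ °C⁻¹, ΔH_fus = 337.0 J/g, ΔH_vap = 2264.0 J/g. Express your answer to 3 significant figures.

q1 (heat ice -16.8→0.0 °C): 209.5 × 2.12 × 16.8 = 7462 J
q2 (melt at 0 °C): 209.5 × 337.0 = 70602 J
q3 (heat water 0.0→100.0 °C): 209.5 × 4.21 × 100.0 = 88200 J
q4 (vaporize at 100 °C): 209.5 × 2264.0 = 474308 J
q5 (heat steam 100.0→121.5 °C): 209.5 × 1.96 × 21.5 = 8828 J
Total: 7462 + 70602 + 88200 + 474308 + 8828 = 649400 J = 649 kJ

q = 649 kJ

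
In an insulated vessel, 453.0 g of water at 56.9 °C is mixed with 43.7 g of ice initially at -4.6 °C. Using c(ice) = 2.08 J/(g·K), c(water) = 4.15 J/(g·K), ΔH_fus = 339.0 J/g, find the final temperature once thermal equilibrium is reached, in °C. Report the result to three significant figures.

Heat to bring ice to 0 °C and melt it: q₁ = 43.7×2.08×4.6 + 43.7×339.0 = 15232 J
Heat the water can supply cooling to 0 °C: 453.0×4.15×56.9 = 106969 J > q₁, so all ice melts.
Energy balance: 453.0×4.15×(56.9 − T) = 15232 + 43.7×4.15×(T − 0)
1879.95(56.9 − T) = 15232 + 181.355 T
106969 − 15232 = 2061.305 T
T = 91737 / 2061.305 = 44.50 °C

T_f = 44.5 °C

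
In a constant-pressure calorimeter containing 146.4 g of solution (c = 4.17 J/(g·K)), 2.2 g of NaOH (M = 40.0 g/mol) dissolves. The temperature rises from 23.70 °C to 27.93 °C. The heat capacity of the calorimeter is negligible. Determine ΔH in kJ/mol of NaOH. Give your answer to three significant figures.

ΔH = -47.0 kJ/mol

|ΔT| = |27.93 − 23.70| = 4.23 °C
|q_surr| = (146.4 × 4.17) × 4.23 = 610.488 × 4.23 = 2582.4 J
n(NaOH) = 2.2 / 40.0 = 0.055000 mol
Temperature rose, so q_rxn = −|q_surr| = -2.5824 kJ
ΔH = q_rxn / n = -46.95 kJ/mol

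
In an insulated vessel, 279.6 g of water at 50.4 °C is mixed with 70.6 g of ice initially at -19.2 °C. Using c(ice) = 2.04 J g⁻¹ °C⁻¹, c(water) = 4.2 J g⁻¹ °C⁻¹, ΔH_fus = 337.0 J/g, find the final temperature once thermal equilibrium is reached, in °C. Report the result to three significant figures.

T_f = 22.2 °C

Heat to bring ice to 0 °C and melt it: q₁ = 70.6×2.04×19.2 + 70.6×337.0 = 26557 J
Heat the water can supply cooling to 0 °C: 279.6×4.2×50.4 = 59185.7 J > q₁, so all ice melts.
Energy balance: 279.6×4.2×(50.4 − T) = 26557 + 70.6×4.2×(T − 0)
1174.32(50.4 − T) = 26557 + 296.52 T
59185.7 − 26557 = 1470.84 T
T = 32628.7 / 1470.84 = 22.18 °C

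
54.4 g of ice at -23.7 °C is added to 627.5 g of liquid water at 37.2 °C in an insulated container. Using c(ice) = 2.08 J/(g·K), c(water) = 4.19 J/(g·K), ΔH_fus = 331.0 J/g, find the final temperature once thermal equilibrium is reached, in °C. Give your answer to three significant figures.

Heat to bring ice to 0 °C and melt it: q₁ = 54.4×2.08×23.7 + 54.4×331.0 = 20688 J
Heat the water can supply cooling to 0 °C: 627.5×4.19×37.2 = 97807.2 J > q₁, so all ice melts.
Energy balance: 627.5×4.19×(37.2 − T) = 20688 + 54.4×4.19×(T − 0)
2629.225(37.2 − T) = 20688 + 227.936 T
97807.2 − 20688 = 2857.161 T
T = 77119.2 / 2857.161 = 26.99 °C

T_f = 27.0 °C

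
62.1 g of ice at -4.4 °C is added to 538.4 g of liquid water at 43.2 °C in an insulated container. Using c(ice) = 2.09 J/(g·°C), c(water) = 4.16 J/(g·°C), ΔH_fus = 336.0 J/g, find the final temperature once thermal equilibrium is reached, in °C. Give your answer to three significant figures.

Heat to bring ice to 0 °C and melt it: q₁ = 62.1×2.09×4.4 + 62.1×336.0 = 21437 J
Heat the water can supply cooling to 0 °C: 538.4×4.16×43.2 = 96756.9 J > q₁, so all ice melts.
Energy balance: 538.4×4.16×(43.2 − T) = 21437 + 62.1×4.16×(T − 0)
2239.744(43.2 − T) = 21437 + 258.336 T
96756.9 − 21437 = 2498.080 T
T = 75319.9 / 2498.080 = 30.15 °C

T_f = 30.2 °C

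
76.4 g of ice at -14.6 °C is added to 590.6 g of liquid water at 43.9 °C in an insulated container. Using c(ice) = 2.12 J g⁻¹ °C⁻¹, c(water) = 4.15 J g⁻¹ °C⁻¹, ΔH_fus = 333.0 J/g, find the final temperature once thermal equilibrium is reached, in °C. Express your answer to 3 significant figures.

Heat to bring ice to 0 °C and melt it: q₁ = 76.4×2.12×14.6 + 76.4×333.0 = 27806 J
Heat the water can supply cooling to 0 °C: 590.6×4.15×43.9 = 107598 J > q₁, so all ice melts.
Energy balance: 590.6×4.15×(43.9 − T) = 27806 + 76.4×4.15×(T − 0)
2450.99(43.9 − T) = 27806 + 317.06 T
107598 − 27806 = 2768.05 T
T = 79792 / 2768.05 = 28.83 °C

T_f = 28.8 °C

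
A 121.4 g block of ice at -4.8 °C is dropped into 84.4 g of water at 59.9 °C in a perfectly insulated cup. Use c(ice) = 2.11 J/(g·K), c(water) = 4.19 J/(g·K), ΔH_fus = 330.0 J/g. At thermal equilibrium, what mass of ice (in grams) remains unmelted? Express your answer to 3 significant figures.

Heat to warm all ice to 0 °C: 121.4×2.11×4.8 = 1229.5 J
Heat released by water cooling to 0 °C: 84.4×4.19×59.9 = 21183 J
21183 J < 1229.5 + 121.4×330.0 = 41291.5 J, so not all ice melts; final T = 0 °C.
Heat left for melting: 21183 − 1229.5 = 19953.5 J
Mass melted = 19953.5 / 330.0 = 60.47 g
Ice remaining = 121.4 − 60.47 = 60.93 g

m_ice remaining = 60.9 g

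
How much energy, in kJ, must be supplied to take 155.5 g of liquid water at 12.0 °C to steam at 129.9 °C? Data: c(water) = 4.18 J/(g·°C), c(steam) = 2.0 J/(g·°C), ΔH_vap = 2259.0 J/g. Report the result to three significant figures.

q1 (heat water 12.0→100.0 °C): 155.5 × 4.18 × 88.0 = 57199 J
q2 (vaporize at 100 °C): 155.5 × 2259.0 = 351275 J
q3 (heat steam 100.0→129.9 °C): 155.5 × 2.0 × 29.9 = 9299 J
Total: 57199 + 351275 + 9299 = 417773 J = 418 kJ

q = 418 kJ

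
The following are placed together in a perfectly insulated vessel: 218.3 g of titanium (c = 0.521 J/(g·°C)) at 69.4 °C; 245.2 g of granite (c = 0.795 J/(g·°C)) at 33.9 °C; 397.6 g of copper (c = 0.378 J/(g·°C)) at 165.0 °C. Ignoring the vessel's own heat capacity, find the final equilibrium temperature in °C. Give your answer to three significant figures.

Σ mᵢcᵢ(T − Tᵢ) = 0  ⇒  T = Σ mᵢcᵢTᵢ / Σ mᵢcᵢ
Σ mᵢcᵢ = 218.3×0.521 + 245.2×0.795 + 397.6×0.378 = 458.9611
Σ mᵢcᵢTᵢ = 113.7343×69.4 + 194.934×33.9 + 150.2928×165.0 = 39300
T = 39300 / 458.9611 = 85.63 °C

T_f = 85.6 °C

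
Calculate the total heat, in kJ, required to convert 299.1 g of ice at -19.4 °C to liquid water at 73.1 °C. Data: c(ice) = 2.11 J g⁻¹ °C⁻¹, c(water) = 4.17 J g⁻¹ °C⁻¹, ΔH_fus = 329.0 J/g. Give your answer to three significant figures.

q = 202 kJ

q1 (heat ice -19.4→0.0 °C): 299.1 × 2.11 × 19.4 = 12243 J
q2 (melt at 0 °C): 299.1 × 329.0 = 98404 J
q3 (heat water 0.0→73.1 °C): 299.1 × 4.17 × 73.1 = 91174 J
Total: 12243 + 98404 + 91174 = 201821 J = 202 kJ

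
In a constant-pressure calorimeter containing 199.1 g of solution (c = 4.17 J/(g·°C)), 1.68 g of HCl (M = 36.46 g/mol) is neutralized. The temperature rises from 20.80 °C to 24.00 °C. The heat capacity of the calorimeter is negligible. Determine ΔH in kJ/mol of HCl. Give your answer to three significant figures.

|ΔT| = |24.00 − 20.80| = 3.20 °C
|q_surr| = (199.1 × 4.17) × 3.20 = 830.247 × 3.20 = 2657 J
n(HCl) = 1.68 / 36.46 = 0.04608 mol
Temperature rose, so q_rxn = −|q_surr| = -2.657 kJ
ΔH = q_rxn / n = -57.66 kJ/mol

ΔH = -57.7 kJ/mol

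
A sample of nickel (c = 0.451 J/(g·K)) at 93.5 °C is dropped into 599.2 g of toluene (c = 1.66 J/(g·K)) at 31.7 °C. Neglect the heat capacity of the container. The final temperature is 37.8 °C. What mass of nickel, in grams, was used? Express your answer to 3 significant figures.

m = 242 g

q_gained = (599.2 × 1.66) × (37.8 − 31.7) = 6067 J
q_lost = m × 0.451 × (93.5 − 37.8) = 25.1207 m
m = 6067 / 25.1207 = 242 g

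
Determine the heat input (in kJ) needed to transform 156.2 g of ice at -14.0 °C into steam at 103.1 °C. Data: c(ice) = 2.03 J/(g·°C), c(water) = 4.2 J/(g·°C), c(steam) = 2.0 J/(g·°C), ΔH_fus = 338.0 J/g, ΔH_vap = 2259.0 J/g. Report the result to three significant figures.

q1 (heat ice -14.0→0.0 °C): 156.2 × 2.03 × 14.0 = 4439 J
q2 (melt at 0 °C): 156.2 × 338.0 = 52796 J
q3 (heat water 0.0→100.0 °C): 156.2 × 4.2 × 100.0 = 65604 J
q4 (vaporize at 100 °C): 156.2 × 2259.0 = 352856 J
q5 (heat steam 100.0→103.1 °C): 156.2 × 2.0 × 3.1 = 968 J
Total: 4439 + 52796 + 65604 + 352856 + 968 = 476663 J = 477 kJ

q = 477 kJ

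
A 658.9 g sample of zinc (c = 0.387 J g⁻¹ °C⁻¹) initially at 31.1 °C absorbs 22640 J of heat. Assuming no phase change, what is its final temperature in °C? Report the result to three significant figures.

T_f = 120 °C

ΔT = q / (m c) = 22640 / (658.9 × 0.387) = 88.79 °C
T_f = 31.1 + 88.79 = 119.89 °C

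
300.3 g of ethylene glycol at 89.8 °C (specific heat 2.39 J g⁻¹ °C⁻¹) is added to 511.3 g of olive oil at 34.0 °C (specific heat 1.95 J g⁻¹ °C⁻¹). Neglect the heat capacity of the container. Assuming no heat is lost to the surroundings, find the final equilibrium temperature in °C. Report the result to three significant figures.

T_f = 57.4 °C

Heat lost by ethylene glycol = heat gained by olive oil.
(300.3)(2.39)(89.8 − T) = (511.3)(1.95)(T − 34.0)
717.717 (89.8 − T) = 997.035 (T − 34.0)
64451 − 717.717 T = 997.035 T − 33899
98350 = 1714.752 T
T = 57.36 °C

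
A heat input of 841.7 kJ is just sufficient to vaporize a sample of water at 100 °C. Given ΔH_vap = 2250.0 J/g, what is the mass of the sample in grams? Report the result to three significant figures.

m = 374 g

m = q / ΔH_vap = 841700 J / 2250.0 J/g = 374 g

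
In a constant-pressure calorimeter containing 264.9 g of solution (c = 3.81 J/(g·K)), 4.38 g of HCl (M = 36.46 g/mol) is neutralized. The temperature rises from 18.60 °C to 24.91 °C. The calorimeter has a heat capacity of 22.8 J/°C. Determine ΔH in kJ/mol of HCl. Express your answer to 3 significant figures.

|ΔT| = |24.91 − 18.60| = 6.31 °C
|q_surr| = (264.9 × 3.81 + 22.8) × 6.31 = 1032.069 × 6.31 = 6512 J
n(HCl) = 4.38 / 36.46 = 0.1201 mol
Temperature rose, so q_rxn = −|q_surr| = -6.512 kJ
ΔH = q_rxn / n = -54.22 kJ/mol

ΔH = -54.2 kJ/mol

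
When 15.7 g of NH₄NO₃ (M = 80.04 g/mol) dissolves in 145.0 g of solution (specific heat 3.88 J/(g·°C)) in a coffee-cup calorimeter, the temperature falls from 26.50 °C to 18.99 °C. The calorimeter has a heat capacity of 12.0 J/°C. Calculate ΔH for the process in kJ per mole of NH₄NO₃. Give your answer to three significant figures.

ΔH = 22.0 kJ/mol

|ΔT| = |18.99 − 26.50| = 7.51 °C
|q_surr| = (145.0 × 3.88 + 12.0) × 7.51 = 574.6 × 7.51 = 4315 J
n(NH₄NO₃) = 15.7 / 80.04 = 0.1962 mol
Temperature fell, so q_rxn = +|q_surr| = 4.315 kJ
ΔH = q_rxn / n = 21.99 kJ/mol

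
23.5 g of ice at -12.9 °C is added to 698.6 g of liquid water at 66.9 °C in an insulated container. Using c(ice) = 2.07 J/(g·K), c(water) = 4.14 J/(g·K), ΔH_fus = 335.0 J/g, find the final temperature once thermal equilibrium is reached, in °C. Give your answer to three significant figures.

T_f = 61.9 °C

Heat to bring ice to 0 °C and melt it: q₁ = 23.5×2.07×12.9 + 23.5×335.0 = 8500.0 J
Heat the water can supply cooling to 0 °C: 698.6×4.14×66.9 = 193488 J > q₁, so all ice melts.
Energy balance: 698.6×4.14×(66.9 − T) = 8500.0 + 23.5×4.14×(T − 0)
2892.204(66.9 − T) = 8500.0 + 97.29 T
193488 − 8500.0 = 2989.494 T
T = 184988.0 / 2989.494 = 61.88 °C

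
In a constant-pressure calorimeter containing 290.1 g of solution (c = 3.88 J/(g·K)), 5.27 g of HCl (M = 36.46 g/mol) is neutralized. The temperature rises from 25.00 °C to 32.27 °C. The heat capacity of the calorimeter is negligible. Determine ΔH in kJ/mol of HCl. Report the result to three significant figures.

|ΔT| = |32.27 − 25.00| = 7.27 °C
|q_surr| = (290.1 × 3.88) × 7.27 = 1125.588 × 7.27 = 8183 J
n(HCl) = 5.27 / 36.46 = 0.1445 mol
Temperature rose, so q_rxn = −|q_surr| = -8.183 kJ
ΔH = q_rxn / n = -56.63 kJ/mol

ΔH = -56.6 kJ/mol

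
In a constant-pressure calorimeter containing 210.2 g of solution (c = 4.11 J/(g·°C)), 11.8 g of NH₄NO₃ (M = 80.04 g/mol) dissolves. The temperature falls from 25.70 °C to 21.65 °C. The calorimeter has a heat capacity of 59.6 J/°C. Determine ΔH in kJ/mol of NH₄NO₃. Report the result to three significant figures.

ΔH = 25.4 kJ/mol

|ΔT| = |21.65 − 25.70| = 4.05 °C
|q_surr| = (210.2 × 4.11 + 59.6) × 4.05 = 923.522 × 4.05 = 3740 J
n(NH₄NO₃) = 11.8 / 80.04 = 0.1474 mol
Temperature fell, so q_rxn = +|q_surr| = 3.740 kJ
ΔH = q_rxn / n = 25.37 kJ/mol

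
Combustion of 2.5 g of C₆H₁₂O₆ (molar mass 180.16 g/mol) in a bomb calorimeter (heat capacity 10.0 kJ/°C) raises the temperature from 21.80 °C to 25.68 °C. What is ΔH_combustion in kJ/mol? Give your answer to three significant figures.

ΔT = 25.68 − 21.80 = 3.88 °C
q_cal = C_cal × ΔT = 10.0 × 3.88 = 38.8 kJ
n = 2.5 / 180.16 = 0.01388 mol
q_rxn = −q_cal = -38.8 kJ
ΔH = -38.8 / 0.01388 = -2795 kJ/mol

ΔH = -2800 kJ/mol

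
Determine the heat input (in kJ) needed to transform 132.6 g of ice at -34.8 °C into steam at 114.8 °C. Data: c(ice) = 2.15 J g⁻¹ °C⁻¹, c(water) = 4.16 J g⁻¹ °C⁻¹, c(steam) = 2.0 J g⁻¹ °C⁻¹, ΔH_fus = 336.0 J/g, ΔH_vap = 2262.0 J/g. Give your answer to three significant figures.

q1 (heat ice -34.8→0.0 °C): 132.6 × 2.15 × 34.8 = 9921 J
q2 (melt at 0 °C): 132.6 × 336.0 = 44554 J
q3 (heat water 0.0→100.0 °C): 132.6 × 4.16 × 100.0 = 55162 J
q4 (vaporize at 100 °C): 132.6 × 2262.0 = 299941 J
q5 (heat steam 100.0→114.8 °C): 132.6 × 2.0 × 14.8 = 3925 J
Total: 9921 + 44554 + 55162 + 299941 + 3925 = 413503 J = 414 kJ

q = 414 kJ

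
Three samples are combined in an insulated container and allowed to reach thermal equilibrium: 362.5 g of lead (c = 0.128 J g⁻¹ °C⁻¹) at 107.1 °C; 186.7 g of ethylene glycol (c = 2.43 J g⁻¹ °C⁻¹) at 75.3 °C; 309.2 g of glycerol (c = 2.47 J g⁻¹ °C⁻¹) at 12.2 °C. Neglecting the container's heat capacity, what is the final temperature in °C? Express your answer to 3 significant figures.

Σ mᵢcᵢ(T − Tᵢ) = 0  ⇒  T = Σ mᵢcᵢTᵢ / Σ mᵢcᵢ
Σ mᵢcᵢ = 362.5×0.128 + 186.7×2.43 + 309.2×2.47 = 1263.805
Σ mᵢcᵢTᵢ = 46.4×107.1 + 453.681×75.3 + 763.724×12.2 = 48449
T = 48449 / 1263.805 = 38.34 °C

T_f = 38.3 °C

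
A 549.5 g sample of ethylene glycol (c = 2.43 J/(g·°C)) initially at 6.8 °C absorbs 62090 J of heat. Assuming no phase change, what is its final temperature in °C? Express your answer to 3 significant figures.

ΔT = q / (m c) = 62090 / (549.5 × 2.43) = 46.50 °C
T_f = 6.8 + 46.50 = 53.30 °C

T_f = 53.3 °C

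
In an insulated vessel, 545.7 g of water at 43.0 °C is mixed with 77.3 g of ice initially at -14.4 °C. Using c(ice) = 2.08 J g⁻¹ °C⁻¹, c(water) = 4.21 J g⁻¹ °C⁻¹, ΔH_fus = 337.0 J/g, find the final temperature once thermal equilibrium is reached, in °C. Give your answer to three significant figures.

T_f = 26.8 °C

Heat to bring ice to 0 °C and melt it: q₁ = 77.3×2.08×14.4 + 77.3×337.0 = 28365.4 J
Heat the water can supply cooling to 0 °C: 545.7×4.21×43.0 = 98788.07 J > q₁, so all ice melts.
Energy balance: 545.7×4.21×(43.0 − T) = 28365.4 + 77.3×4.21×(T − 0)
2297.397(43.0 − T) = 28365.4 + 325.433 T
98788.07 − 28365.4 = 2622.830 T
T = 70422.67 / 2622.830 = 26.8499 °C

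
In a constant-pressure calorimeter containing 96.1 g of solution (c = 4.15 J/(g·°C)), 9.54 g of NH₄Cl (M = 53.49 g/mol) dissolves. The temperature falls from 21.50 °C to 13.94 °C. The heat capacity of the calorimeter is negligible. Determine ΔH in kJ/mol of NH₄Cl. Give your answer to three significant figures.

ΔH = 16.9 kJ/mol

|ΔT| = |13.94 − 21.50| = 7.56 °C
|q_surr| = (96.1 × 4.15) × 7.56 = 398.815 × 7.56 = 3015 J
n(NH₄Cl) = 9.54 / 53.49 = 0.1784 mol
Temperature fell, so q_rxn = +|q_surr| = 3.015 kJ
ΔH = q_rxn / n = 16.90 kJ/mol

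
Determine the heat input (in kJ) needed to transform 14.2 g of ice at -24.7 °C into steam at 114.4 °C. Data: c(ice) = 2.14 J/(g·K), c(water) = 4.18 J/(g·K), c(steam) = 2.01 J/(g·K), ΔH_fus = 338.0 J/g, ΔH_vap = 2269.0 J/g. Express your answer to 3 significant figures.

q1 (heat ice -24.7→0.0 °C): 14.2 × 2.14 × 24.7 = 751 J
q2 (melt at 0 °C): 14.2 × 338.0 = 4800 J
q3 (heat water 0.0→100.0 °C): 14.2 × 4.18 × 100.0 = 5936 J
q4 (vaporize at 100 °C): 14.2 × 2269.0 = 32220 J
q5 (heat steam 100.0→114.4 °C): 14.2 × 2.01 × 14.4 = 411 J
Total: 751 + 4800 + 5936 + 32220 + 411 = 44118 J = 44.1 kJ

q = 44.1 kJ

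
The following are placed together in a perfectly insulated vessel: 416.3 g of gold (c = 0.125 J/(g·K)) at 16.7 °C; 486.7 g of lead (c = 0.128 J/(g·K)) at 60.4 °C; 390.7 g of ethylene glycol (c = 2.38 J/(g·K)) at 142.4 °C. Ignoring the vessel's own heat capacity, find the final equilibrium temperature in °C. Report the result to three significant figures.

Σ mᵢcᵢ(T − Tᵢ) = 0  ⇒  T = Σ mᵢcᵢTᵢ / Σ mᵢcᵢ
Σ mᵢcᵢ = 416.3×0.125 + 486.7×0.128 + 390.7×2.38 = 1044.2011
Σ mᵢcᵢTᵢ = 52.0375×16.7 + 62.2976×60.4 + 929.866×142.4 = 137040
T = 137040 / 1044.2011 = 131.2 °C

T_f = 131 °C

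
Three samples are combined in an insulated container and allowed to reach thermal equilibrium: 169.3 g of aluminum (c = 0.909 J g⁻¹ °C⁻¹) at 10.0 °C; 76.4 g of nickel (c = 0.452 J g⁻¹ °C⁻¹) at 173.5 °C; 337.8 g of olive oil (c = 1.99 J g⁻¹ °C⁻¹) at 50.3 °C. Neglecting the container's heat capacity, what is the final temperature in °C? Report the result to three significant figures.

Σ mᵢcᵢ(T − Tᵢ) = 0  ⇒  T = Σ mᵢcᵢTᵢ / Σ mᵢcᵢ
Σ mᵢcᵢ = 169.3×0.909 + 76.4×0.452 + 337.8×1.99 = 860.6485
Σ mᵢcᵢTᵢ = 153.8937×10.0 + 34.5328×173.5 + 672.222×50.3 = 41343
T = 41343 / 860.6485 = 48.04 °C

T_f = 48.0 °C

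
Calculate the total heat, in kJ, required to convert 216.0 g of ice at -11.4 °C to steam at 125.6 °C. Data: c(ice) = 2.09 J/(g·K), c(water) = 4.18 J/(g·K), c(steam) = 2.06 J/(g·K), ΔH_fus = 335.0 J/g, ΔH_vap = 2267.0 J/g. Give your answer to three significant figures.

q = 669 kJ

q1 (heat ice -11.4→0.0 °C): 216.0 × 2.09 × 11.4 = 5146 J
q2 (melt at 0 °C): 216.0 × 335.0 = 72360 J
q3 (heat water 0.0→100.0 °C): 216.0 × 4.18 × 100.0 = 90288 J
q4 (vaporize at 100 °C): 216.0 × 2267.0 = 489672 J
q5 (heat steam 100.0→125.6 °C): 216.0 × 2.06 × 25.6 = 11391 J
Total: 5146 + 72360 + 90288 + 489672 + 11391 = 668857 J = 669 kJ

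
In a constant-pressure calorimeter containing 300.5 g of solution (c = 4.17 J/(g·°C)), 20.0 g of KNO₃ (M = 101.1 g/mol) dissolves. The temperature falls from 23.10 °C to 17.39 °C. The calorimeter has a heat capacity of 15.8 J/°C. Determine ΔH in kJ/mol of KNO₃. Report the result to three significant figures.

ΔH = 36.6 kJ/mol

|ΔT| = |17.39 − 23.10| = 5.71 °C
|q_surr| = (300.5 × 4.17 + 15.8) × 5.71 = 1268.885 × 5.71 = 7245 J
n(KNO₃) = 20.0 / 101.1 = 0.1978 mol
Temperature fell, so q_rxn = +|q_surr| = 7.245 kJ
ΔH = q_rxn / n = 36.63 kJ/mol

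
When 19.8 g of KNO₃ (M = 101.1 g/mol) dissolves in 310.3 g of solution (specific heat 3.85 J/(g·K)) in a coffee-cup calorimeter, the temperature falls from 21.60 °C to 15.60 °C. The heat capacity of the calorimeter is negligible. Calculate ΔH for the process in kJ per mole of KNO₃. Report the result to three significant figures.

|ΔT| = |15.60 − 21.60| = 6.00 °C
|q_surr| = (310.3 × 3.85) × 6.00 = 1194.655 × 6.00 = 7168 J
n(KNO₃) = 19.8 / 101.1 = 0.1958 mol
Temperature fell, so q_rxn = +|q_surr| = 7.168 kJ
ΔH = q_rxn / n = 36.61 kJ/mol

ΔH = 36.6 kJ/mol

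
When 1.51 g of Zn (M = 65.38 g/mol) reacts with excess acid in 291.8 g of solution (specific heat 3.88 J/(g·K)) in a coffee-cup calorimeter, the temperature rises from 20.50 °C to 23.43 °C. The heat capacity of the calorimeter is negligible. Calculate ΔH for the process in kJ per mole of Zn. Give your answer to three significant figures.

ΔH = -144 kJ/mol

|ΔT| = |23.43 − 20.50| = 2.93 °C
|q_surr| = (291.8 × 3.88) × 2.93 = 1132.184 × 2.93 = 3317 J
n(Zn) = 1.51 / 65.38 = 0.02310 mol
Temperature rose, so q_rxn = −|q_surr| = -3.317 kJ
ΔH = q_rxn / n = -143.6 kJ/mol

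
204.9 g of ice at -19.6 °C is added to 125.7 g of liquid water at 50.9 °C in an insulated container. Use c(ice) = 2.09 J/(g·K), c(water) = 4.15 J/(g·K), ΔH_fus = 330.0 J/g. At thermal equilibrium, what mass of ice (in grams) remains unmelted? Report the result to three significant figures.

m_ice remaining = 150 g

Heat to warm all ice to 0 °C: 204.9×2.09×19.6 = 8393.5 J
Heat released by water cooling to 0 °C: 125.7×4.15×50.9 = 26552 J
26552 J < 8393.5 + 204.9×330.0 = 76010.5 J, so not all ice melts; final T = 0 °C.
Heat left for melting: 26552 − 8393.5 = 18158.5 J
Mass melted = 18158.5 / 330.0 = 55.03 g
Ice remaining = 204.9 − 55.03 = 149.87 g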